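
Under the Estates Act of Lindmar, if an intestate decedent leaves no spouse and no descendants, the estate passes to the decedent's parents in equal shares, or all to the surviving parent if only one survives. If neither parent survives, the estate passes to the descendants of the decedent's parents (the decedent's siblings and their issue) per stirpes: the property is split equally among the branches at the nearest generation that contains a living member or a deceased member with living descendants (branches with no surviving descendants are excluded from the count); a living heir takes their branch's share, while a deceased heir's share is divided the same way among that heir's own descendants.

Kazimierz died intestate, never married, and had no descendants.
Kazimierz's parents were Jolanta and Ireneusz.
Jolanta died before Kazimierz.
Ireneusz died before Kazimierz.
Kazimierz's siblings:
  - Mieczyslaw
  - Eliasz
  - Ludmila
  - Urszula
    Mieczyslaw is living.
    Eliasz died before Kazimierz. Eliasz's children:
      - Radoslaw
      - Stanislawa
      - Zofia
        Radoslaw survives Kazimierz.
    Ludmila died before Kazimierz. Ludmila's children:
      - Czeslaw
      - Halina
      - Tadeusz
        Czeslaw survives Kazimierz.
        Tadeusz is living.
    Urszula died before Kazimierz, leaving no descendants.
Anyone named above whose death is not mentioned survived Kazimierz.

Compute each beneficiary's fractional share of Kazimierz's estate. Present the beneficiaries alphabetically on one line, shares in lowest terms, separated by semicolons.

Neither parent survives and there are no descendants, so the estate passes to Kazimierz's siblings and their issue per stirpes.
Urszula left no surviving issue, so that branch lapses and is disregarded.
The estate is divided into 3 equal shares of 1/3 among Mieczyslaw, Eliasz, Ludmila.
Mieczyslaw is living and takes 1/3.
Eliasz predeceased; the 1/3 allotted to Eliasz's branch passes to Eliasz's issue by representation.
The 1/3 is divided into 3 equal shares of 1/9 among Radoslaw, Stanislawa, Zofia.
Radoslaw is living and takes 1/9.
Stanislawa is living and takes 1/9.
Zofia is living and takes 1/9.
Ludmila predeceased; the 1/3 allotted to Ludmila's branch passes to Ludmila's issue by representation.
The 1/3 is divided into 3 equal shares of 1/9 among Czeslaw, Halina, Tadeusz.
Czeslaw is living and takes 1/9.
Halina is living and takes 1/9.
Tadeusz is living and takes 1/9.

Czeslaw 1/9; Halina 1/9; Mieczyslaw 1/3; Radoslaw 1/9; Stanislawa 1/9; Tadeusz 1/9; Zofia 1/9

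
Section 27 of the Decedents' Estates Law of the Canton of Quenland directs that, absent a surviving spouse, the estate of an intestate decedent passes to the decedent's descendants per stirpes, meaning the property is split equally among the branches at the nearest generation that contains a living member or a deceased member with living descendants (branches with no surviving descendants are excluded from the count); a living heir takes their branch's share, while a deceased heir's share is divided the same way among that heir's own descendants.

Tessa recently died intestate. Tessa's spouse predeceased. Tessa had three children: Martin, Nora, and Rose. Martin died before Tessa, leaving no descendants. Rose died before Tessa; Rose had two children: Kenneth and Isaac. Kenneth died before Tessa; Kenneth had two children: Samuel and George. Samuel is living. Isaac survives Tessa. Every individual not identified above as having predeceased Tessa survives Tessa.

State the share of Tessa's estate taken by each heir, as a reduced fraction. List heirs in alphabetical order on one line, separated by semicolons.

There is no surviving spouse, so the entire estate passes to Tessa's descendants per stirpes.
Martin left no surviving issue, so that branch lapses and is disregarded.
The estate is divided into 2 equal shares of 1/2 among Nora, Rose.
Nora is living and takes 1/2.
Rose predeceased; the 1/2 allotted to Rose's branch passes to Rose's issue by representation.
The 1/2 is divided into 2 equal shares of 1/4 among Kenneth, Isaac.
Kenneth predeceased; the 1/4 allotted to Kenneth's branch passes to Kenneth's issue by representation.
The 1/4 is divided into 2 equal shares of 1/8 among Samuel, George.
Samuel is living and takes 1/8.
George is living and takes 1/8.
Isaac is living and takes 1/4.

George 1/8; Isaac 1/4; Nora 1/2; Samuel 1/8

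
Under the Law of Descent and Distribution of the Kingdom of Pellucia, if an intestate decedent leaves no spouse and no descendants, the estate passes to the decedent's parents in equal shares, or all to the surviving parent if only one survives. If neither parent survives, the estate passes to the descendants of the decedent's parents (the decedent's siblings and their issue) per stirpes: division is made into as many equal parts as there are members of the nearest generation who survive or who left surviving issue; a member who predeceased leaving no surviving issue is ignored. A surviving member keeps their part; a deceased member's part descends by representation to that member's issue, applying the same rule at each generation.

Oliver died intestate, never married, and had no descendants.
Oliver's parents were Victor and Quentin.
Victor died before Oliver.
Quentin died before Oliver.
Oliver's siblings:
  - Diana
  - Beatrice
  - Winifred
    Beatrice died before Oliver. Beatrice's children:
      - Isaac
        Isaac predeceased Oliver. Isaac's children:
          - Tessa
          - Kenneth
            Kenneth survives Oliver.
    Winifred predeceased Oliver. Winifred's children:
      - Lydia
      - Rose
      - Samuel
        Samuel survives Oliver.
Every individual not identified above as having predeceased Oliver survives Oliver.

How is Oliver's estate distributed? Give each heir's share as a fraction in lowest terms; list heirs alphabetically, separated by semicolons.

Neither parent survives and there are no descendants, so the estate passes to Oliver's siblings and their issue per stirpes.
The estate is divided into 3 equal shares of 1/3 among Diana, Beatrice, Winifred.
Diana is living and takes 1/3.
Beatrice predeceased; the 1/3 allotted to Beatrice's branch passes to Beatrice's issue by representation.
Isaac's line is the sole branch at this level, so the full 1/3 passes to Isaac's issue by representation.
The 1/3 is divided into 2 equal shares of 1/6 among Tessa, Kenneth.
Tessa is living and takes 1/6.
Kenneth is living and takes 1/6.
Winifred predeceased; the 1/3 allotted to Winifred's branch passes to Winifred's issue by representation.
The 1/3 is divided into 3 equal shares of 1/9 among Lydia, Rose, Samuel.
Lydia is living and takes 1/9.
Rose is living and takes 1/9.
Samuel is living and takes 1/9.

Diana 1/3; Kenneth 1/6; Lydia 1/9; Rose 1/9; Samuel 1/9; Tessa 1/6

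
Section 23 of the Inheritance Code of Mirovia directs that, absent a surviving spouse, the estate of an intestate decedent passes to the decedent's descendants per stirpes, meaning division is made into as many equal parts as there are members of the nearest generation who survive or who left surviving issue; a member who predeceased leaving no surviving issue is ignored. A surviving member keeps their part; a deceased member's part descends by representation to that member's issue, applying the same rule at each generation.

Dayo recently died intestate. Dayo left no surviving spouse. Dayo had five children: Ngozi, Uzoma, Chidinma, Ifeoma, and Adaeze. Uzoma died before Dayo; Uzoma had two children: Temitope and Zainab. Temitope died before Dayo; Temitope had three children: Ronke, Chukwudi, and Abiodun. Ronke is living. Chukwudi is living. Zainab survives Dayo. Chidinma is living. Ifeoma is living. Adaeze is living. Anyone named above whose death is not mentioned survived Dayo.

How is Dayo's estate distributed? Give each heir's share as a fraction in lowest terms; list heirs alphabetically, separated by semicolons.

Abiodun 1/30; Adaeze 1/5; Chidinma 1/5; Chukwudi 1/30; Ifeoma 1/5; Ngozi 1/5; Ronke 1/30; Zainab 1/10

There is no surviving spouse, so the entire estate passes to Dayo's descendants per stirpes.
The estate is divided into 5 equal shares of 1/5 among Ngozi, Uzoma, Chidinma, Ifeoma, Adaeze.
Ngozi is living and takes 1/5.
Uzoma predeceased; the 1/5 allotted to Uzoma's branch passes to Uzoma's issue by representation.
The 1/5 is divided into 2 equal shares of 1/10 among Temitope, Zainab.
Temitope predeceased; the 1/10 allotted to Temitope's branch passes to Temitope's issue by representation.
The 1/10 is divided into 3 equal shares of 1/30 among Ronke, Chukwudi, Abiodun.
Ronke is living and takes 1/30.
Chukwudi is living and takes 1/30.
Abiodun is living and takes 1/30.
Zainab is living and takes 1/10.
Chidinma is living and takes 1/5.
Ifeoma is living and takes 1/5.
Adaeze is living and takes 1/5.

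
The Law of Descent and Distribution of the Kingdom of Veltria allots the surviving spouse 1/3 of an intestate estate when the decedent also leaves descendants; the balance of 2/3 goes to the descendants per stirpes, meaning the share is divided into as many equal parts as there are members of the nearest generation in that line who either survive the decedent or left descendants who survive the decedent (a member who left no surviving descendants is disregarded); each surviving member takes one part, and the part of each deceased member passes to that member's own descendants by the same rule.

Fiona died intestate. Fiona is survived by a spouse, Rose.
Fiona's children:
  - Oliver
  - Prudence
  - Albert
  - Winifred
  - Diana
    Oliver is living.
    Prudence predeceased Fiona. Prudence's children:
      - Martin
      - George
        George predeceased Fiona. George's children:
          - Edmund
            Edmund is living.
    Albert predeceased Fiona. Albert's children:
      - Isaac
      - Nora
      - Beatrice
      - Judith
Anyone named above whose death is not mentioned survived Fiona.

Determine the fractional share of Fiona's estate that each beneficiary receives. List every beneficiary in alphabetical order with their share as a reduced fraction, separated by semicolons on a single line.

Rose, as surviving spouse, takes 1/3.
The remaining 2/3 passes to Fiona's descendants per stirpes.
The 2/3 is divided into 5 equal shares of 2/15 among Oliver, Prudence, Albert, Winifred, Diana.
Oliver is living and takes 2/15.
Prudence predeceased; the 2/15 allotted to Prudence's branch passes to Prudence's issue by representation.
The 2/15 is divided into 2 equal shares of 1/15 among Martin, George.
Martin is living and takes 1/15.
George predeceased; the 1/15 allotted to George's branch passes to George's issue by representation.
Edmund is the sole taker at this level and receives the full 1/15.
Albert predeceased; the 2/15 allotted to Albert's branch passes to Albert's issue by representation.
The 2/15 is divided into 4 equal shares of 1/30 among Isaac, Nora, Beatrice, Judith.
Isaac is living and takes 1/30.
Nora is living and takes 1/30.
Beatrice is living and takes 1/30.
Judith is living and takes 1/30.
Winifred is living and takes 2/15.
Diana is living and takes 2/15.

Beatrice 1/30; Diana 2/15; Edmund 1/15; Isaac 1/30; Judith 1/30; Martin 1/15; Nora 1/30; Oliver 2/15; Rose 1/3; Winifred 2/15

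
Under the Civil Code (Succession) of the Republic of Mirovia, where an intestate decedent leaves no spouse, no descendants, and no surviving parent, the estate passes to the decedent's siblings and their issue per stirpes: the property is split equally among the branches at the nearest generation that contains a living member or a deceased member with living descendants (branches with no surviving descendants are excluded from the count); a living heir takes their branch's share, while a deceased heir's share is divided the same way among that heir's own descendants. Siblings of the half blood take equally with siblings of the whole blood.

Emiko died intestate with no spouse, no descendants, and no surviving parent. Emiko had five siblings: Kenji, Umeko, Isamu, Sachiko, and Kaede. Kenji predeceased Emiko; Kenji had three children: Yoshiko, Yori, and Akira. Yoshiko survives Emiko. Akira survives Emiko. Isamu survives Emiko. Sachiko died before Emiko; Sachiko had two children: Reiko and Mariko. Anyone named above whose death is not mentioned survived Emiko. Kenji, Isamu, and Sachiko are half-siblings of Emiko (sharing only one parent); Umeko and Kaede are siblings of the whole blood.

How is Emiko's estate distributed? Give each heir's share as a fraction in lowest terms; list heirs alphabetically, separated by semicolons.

Akira 1/15; Isamu 1/5; Kaede 1/5; Mariko 1/10; Reiko 1/10; Umeko 1/5; Yori 1/15; Yoshiko 1/15

No spouse, descendants, or parent survives, so the estate passes to Emiko's siblings per stirpes.
Half-blood and whole-blood siblings take equally under the stated rule.
The estate is divided into 5 equal shares of 1/5 among Kenji, Umeko, Isamu, Sachiko, Kaede.
Kenji predeceased; the 1/5 allotted to Kenji's branch passes to Kenji's issue by representation.
The 1/5 is divided into 3 equal shares of 1/15 among Yoshiko, Yori, Akira.
Yoshiko is living and takes 1/15.
Yori is living and takes 1/15.
Akira is living and takes 1/15.
Umeko is living and takes 1/5.
Isamu is living and takes 1/5.
Sachiko predeceased; the 1/5 allotted to Sachiko's branch passes to Sachiko's issue by representation.
The 1/5 is divided into 2 equal shares of 1/10 among Reiko, Mariko.
Reiko is living and takes 1/10.
Mariko is living and takes 1/10.
Kaede is living and takes 1/5.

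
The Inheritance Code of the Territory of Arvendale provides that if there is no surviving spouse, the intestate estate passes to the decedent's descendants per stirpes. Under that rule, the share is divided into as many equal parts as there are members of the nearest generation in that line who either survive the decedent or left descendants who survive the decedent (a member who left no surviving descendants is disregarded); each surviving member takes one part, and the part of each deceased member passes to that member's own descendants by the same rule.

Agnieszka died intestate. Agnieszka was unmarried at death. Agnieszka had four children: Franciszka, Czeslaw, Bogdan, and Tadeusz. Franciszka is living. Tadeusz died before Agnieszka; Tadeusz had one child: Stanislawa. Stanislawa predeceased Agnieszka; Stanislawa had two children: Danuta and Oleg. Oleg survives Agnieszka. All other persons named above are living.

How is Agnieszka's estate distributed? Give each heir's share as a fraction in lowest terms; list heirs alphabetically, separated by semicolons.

There is no surviving spouse, so the entire estate passes to Agnieszka's descendants per stirpes.
The estate is divided into 4 equal shares of 1/4 among Franciszka, Czeslaw, Bogdan, Tadeusz.
Franciszka is living and takes 1/4.
Czeslaw is living and takes 1/4.
Bogdan is living and takes 1/4.
Tadeusz predeceased; the 1/4 allotted to Tadeusz's branch passes to Tadeusz's issue by representation.
Stanislawa's line is the sole branch at this level, so the full 1/4 passes to Stanislawa's issue by representation.
The 1/4 is divided into 2 equal shares of 1/8 among Danuta, Oleg.
Danuta is living and takes 1/8.
Oleg is living and takes 1/8.

Bogdan 1/4; Czeslaw 1/4; Danuta 1/8; Franciszka 1/4; Oleg 1/8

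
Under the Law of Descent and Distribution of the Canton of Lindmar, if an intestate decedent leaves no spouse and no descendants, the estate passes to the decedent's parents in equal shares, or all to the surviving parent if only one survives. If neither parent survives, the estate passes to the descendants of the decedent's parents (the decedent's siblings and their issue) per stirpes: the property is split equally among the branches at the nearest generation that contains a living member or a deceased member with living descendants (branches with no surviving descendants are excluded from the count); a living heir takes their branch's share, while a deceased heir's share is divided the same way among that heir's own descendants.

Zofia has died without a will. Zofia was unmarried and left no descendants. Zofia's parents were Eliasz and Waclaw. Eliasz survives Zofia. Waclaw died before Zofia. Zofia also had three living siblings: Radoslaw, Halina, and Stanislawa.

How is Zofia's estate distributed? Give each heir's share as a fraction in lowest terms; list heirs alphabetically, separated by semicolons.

Eliasz 1

Only one parent, Eliasz, survives, so Eliasz takes the entire estate. The siblings take nothing because a surviving parent has priority.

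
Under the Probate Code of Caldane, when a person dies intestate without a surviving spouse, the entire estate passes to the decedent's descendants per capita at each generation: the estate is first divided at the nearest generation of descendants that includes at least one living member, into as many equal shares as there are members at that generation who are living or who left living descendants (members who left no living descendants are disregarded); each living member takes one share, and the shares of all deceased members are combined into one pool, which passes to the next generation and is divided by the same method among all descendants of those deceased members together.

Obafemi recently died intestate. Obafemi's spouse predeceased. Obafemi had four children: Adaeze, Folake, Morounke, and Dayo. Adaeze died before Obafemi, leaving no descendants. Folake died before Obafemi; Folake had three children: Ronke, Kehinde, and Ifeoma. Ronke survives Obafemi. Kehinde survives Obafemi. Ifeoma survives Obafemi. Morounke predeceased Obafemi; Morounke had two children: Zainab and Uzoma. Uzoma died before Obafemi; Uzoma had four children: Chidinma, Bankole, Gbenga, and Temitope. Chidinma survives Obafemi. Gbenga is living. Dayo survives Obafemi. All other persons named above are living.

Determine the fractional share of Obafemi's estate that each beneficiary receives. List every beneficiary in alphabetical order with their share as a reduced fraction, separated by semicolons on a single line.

Bankole 1/30; Chidinma 1/30; Dayo 1/3; Gbenga 1/30; Ifeoma 2/15; Kehinde 2/15; Ronke 2/15; Temitope 1/30; Zainab 2/15

There is no surviving spouse, so the entire estate passes to Obafemi's descendants per capita at each generation.
At generation 1 (Folake, Morounke, Dayo) there are 3 shares of (1)/3 = 1/3 each.
Living: Dayo — each takes 1/3.
Deceased: Folake and Morounke. Their combined 2/3 is pooled and carried to generation 2.
At generation 2 (Ronke, Kehinde, Ifeoma, Zainab, Uzoma) there are 5 shares of (2/3)/5 = 2/15 each.
Living: Ronke, Kehinde, Ifeoma, and Zainab — each takes 2/15.
Deceased: Uzoma. That 2/15 share is carried to generation 3.
At generation 3 (Chidinma, Bankole, Gbenga, Temitope) there are 4 shares of (2/15)/4 = 1/30 each.
Living: Chidinma, Bankole, Gbenga, and Temitope — each takes 1/30.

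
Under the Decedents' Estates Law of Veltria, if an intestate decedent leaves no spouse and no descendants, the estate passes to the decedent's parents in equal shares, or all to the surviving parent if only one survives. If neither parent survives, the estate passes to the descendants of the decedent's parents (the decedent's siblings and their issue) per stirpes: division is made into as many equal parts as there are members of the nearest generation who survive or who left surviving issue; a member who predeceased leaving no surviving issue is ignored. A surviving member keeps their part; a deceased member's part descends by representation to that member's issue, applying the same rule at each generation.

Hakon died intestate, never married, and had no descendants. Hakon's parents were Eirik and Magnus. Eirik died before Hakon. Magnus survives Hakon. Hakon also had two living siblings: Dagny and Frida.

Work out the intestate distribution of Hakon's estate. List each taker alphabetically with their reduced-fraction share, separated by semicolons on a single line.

Only one parent, Magnus, survives, so Magnus takes the entire estate. The siblings take nothing because a surviving parent has priority.

Magnus 1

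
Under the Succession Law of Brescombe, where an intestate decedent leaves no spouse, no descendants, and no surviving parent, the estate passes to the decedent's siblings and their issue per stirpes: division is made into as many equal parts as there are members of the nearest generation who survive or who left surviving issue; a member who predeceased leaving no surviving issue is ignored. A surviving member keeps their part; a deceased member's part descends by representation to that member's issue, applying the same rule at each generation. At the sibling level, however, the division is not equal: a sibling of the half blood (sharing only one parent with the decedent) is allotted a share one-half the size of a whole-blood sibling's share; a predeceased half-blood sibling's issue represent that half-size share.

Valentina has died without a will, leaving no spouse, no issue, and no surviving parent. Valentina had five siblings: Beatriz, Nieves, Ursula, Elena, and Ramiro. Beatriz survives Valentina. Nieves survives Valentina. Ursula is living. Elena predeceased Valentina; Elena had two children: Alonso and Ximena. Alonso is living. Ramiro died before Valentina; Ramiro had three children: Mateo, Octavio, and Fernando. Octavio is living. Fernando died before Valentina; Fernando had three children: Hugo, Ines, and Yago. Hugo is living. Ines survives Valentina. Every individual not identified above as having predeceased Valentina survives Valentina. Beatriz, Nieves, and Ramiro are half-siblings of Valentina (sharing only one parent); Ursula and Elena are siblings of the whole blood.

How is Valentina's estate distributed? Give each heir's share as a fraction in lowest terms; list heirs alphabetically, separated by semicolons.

Alonso 1/7; Beatriz 1/7; Hugo 1/63; Ines 1/63; Mateo 1/21; Nieves 1/7; Octavio 1/21; Ursula 2/7; Ximena 1/7; Yago 1/63

No spouse, descendants, or parent survives, so the estate passes to Valentina's siblings per stirpes.
Half-blood siblings count for one-half the weight of whole-blood siblings at the initial division.
Dividing 1 in proportion to weights (total weight 7/2): Beatriz (weight 1/2) → 1/7; Nieves (weight 1/2) → 1/7; Ursula (weight 1) → 2/7; Elena (weight 1) → 2/7; Ramiro (weight 1/2) → 1/7.
Beatriz is living and takes 1/7.
Nieves is living and takes 1/7.
Ursula is living and takes 2/7.
Elena predeceased; the 2/7 allotted to Elena's branch passes to Elena's issue by representation.
The 2/7 is divided into 2 equal shares of 1/7 among Alonso, Ximena.
Alonso is living and takes 1/7.
Ximena is living and takes 1/7.
Ramiro predeceased; the 1/7 allotted to Ramiro's branch passes to Ramiro's issue by representation.
The 1/7 is divided into 3 equal shares of 1/21 among Mateo, Octavio, Fernando.
Mateo is living and takes 1/21.
Octavio is living and takes 1/21.
Fernando predeceased; the 1/21 allotted to Fernando's branch passes to Fernando's issue by representation.
The 1/21 is divided into 3 equal shares of 1/63 among Hugo, Ines, Yago.
Hugo is living and takes 1/63.
Ines is living and takes 1/63.
Yago is living and takes 1/63.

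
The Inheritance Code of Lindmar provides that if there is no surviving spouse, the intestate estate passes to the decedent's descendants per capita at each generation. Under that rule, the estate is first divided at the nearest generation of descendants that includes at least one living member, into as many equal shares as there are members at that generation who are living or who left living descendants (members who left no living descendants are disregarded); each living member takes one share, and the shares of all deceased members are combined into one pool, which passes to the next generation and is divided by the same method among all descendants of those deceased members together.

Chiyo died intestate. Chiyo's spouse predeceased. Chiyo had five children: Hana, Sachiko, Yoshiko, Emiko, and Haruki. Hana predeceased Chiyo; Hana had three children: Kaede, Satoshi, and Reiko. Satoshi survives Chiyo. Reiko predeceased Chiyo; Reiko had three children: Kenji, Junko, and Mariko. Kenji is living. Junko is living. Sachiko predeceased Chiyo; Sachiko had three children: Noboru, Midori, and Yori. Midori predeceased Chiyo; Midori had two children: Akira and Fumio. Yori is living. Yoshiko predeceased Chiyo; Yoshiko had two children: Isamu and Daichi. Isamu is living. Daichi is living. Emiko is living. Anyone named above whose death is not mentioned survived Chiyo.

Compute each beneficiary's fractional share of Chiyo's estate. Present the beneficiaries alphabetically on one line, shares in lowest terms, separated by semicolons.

Akira 3/100; Daichi 3/40; Emiko 1/5; Fumio 3/100; Haruki 1/5; Isamu 3/40; Junko 3/100; Kaede 3/40; Kenji 3/100; Mariko 3/100; Noboru 3/40; Satoshi 3/40; Yori 3/40

There is no surviving spouse, so the entire estate passes to Chiyo's descendants per capita at each generation.
At generation 1 (Hana, Sachiko, Yoshiko, Emiko, Haruki) there are 5 shares of (1)/5 = 1/5 each.
Living: Emiko and Haruki — each takes 1/5.
Deceased: Hana, Sachiko, and Yoshiko. Their combined 3/5 is pooled and carried to generation 2.
At generation 2 (Kaede, Satoshi, Reiko, Noboru, Midori, Yori, Isamu, Daichi) there are 8 shares of (3/5)/8 = 3/40 each.
Living: Kaede, Satoshi, Noboru, Yori, Isamu, and Daichi — each takes 3/40.
Deceased: Reiko and Midori. Their combined 3/20 is pooled and carried to generation 3.
At generation 3 (Kenji, Junko, Mariko, Akira, Fumio) there are 5 shares of (3/20)/5 = 3/100 each.
Living: Kenji, Junko, Mariko, Akira, and Fumio — each takes 3/100.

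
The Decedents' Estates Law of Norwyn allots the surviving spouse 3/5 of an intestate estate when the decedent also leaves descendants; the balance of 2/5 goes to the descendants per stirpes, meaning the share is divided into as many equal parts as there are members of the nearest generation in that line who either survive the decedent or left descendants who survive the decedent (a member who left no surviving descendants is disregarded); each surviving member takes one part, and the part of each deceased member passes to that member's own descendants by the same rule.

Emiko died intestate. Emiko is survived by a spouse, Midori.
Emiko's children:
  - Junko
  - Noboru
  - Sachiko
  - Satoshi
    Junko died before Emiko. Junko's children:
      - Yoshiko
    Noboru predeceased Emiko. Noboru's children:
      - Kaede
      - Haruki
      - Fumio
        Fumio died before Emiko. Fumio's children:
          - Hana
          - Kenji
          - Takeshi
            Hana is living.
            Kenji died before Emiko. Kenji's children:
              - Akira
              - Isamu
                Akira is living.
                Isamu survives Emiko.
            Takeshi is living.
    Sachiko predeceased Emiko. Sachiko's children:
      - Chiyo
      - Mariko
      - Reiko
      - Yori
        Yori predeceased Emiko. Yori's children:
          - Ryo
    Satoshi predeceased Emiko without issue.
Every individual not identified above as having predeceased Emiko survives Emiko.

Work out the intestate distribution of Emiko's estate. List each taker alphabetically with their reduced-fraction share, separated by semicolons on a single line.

Midori, as surviving spouse, takes 3/5.
The remaining 2/5 passes to Emiko's descendants per stirpes.
Satoshi left no surviving issue, so that branch lapses and is disregarded.
The 2/5 is divided into 3 equal shares of 2/15 among Junko, Noboru, Sachiko.
Junko predeceased; the 2/15 allotted to Junko's branch passes to Junko's issue by representation.
Yoshiko is the sole taker at this level and receives the full 2/15.
Noboru predeceased; the 2/15 allotted to Noboru's branch passes to Noboru's issue by representation.
The 2/15 is divided into 3 equal shares of 2/45 among Kaede, Haruki, Fumio.
Kaede is living and takes 2/45.
Haruki is living and takes 2/45.
Fumio predeceased; the 2/45 allotted to Fumio's branch passes to Fumio's issue by representation.
The 2/45 is divided into 3 equal shares of 2/135 among Hana, Kenji, Takeshi.
Hana is living and takes 2/135.
Kenji predeceased; the 2/135 allotted to Kenji's branch passes to Kenji's issue by representation.
The 2/135 is divided into 2 equal shares of 1/135 among Akira, Isamu.
Akira is living and takes 1/135.
Isamu is living and takes 1/135.
Takeshi is living and takes 2/135.
Sachiko predeceased; the 2/15 allotted to Sachiko's branch passes to Sachiko's issue by representation.
The 2/15 is divided into 4 equal shares of 1/30 among Chiyo, Mariko, Reiko, Yori.
Chiyo is living and takes 1/30.
Mariko is living and takes 1/30.
Reiko is living and takes 1/30.
Yori predeceased; the 1/30 allotted to Yori's branch passes to Yori's issue by representation.
Ryo is the sole taker at this level and receives the full 1/30.

Akira 1/135; Chiyo 1/30; Hana 2/135; Haruki 2/45; Isamu 1/135; Kaede 2/45; Mariko 1/30; Midori 3/5; Reiko 1/30; Ryo 1/30; Takeshi 2/135; Yoshiko 2/15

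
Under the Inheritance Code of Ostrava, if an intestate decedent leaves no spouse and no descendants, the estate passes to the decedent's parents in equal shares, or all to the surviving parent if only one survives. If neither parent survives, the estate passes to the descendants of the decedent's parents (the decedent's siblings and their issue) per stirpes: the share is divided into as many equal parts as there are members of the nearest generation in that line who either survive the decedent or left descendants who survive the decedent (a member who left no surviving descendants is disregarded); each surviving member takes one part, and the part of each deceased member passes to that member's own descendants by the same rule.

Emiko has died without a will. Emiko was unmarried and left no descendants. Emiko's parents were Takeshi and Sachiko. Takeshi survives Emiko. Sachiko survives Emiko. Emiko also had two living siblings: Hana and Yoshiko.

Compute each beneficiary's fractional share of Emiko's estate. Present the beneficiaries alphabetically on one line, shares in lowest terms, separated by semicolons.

Both parents survive, so Takeshi and Sachiko each take 1/2. The siblings take nothing because a surviving parent has priority.

Sachiko 1/2; Takeshi 1/2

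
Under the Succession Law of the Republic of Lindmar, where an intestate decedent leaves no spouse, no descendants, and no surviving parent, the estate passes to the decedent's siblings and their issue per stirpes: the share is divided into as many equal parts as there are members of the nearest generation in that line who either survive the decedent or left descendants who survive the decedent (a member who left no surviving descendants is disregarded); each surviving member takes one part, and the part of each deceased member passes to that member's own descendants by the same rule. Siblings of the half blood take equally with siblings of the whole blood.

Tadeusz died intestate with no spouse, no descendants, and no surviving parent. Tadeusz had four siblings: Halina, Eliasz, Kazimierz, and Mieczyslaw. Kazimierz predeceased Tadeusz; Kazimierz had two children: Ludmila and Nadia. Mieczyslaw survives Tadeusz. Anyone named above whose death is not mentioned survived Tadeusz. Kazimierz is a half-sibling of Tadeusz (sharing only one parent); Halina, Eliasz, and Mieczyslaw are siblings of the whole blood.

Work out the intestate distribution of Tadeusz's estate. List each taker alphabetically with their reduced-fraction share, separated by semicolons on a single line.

Eliasz 1/4; Halina 1/4; Ludmila 1/8; Mieczyslaw 1/4; Nadia 1/8

No spouse, descendants, or parent survives, so the estate passes to Tadeusz's siblings per stirpes.
Half-blood and whole-blood siblings take equally under the stated rule.
The estate is divided into 4 equal shares of 1/4 among Halina, Eliasz, Kazimierz, Mieczyslaw.
Halina is living and takes 1/4.
Eliasz is living and takes 1/4.
Kazimierz predeceased; the 1/4 allotted to Kazimierz's branch passes to Kazimierz's issue by representation.
The 1/4 is divided into 2 equal shares of 1/8 among Ludmila, Nadia.
Ludmila is living and takes 1/8.
Nadia is living and takes 1/8.
Mieczyslaw is living and takes 1/4.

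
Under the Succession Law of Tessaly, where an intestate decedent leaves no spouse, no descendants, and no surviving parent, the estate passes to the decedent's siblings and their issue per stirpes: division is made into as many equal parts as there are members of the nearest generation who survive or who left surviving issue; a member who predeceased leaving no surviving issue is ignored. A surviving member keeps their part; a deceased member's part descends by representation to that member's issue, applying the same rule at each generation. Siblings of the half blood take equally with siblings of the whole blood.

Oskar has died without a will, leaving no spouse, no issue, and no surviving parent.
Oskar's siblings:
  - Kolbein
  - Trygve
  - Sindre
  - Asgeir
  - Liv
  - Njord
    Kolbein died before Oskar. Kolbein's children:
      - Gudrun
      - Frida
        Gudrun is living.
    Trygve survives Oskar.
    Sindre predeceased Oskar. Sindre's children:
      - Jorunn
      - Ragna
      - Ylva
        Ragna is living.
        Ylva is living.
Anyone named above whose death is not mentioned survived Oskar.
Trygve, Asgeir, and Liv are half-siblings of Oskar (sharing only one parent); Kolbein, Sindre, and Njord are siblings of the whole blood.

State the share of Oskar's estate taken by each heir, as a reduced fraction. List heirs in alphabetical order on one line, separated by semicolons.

Asgeir 1/6; Frida 1/12; Gudrun 1/12; Jorunn 1/18; Liv 1/6; Njord 1/6; Ragna 1/18; Trygve 1/6; Ylva 1/18

No spouse, descendants, or parent survives, so the estate passes to Oskar's siblings per stirpes.
Half-blood and whole-blood siblings take equally under the stated rule.
The estate is divided into 6 equal shares of 1/6 among Kolbein, Trygve, Sindre, Asgeir, Liv, Njord.
Kolbein predeceased; the 1/6 allotted to Kolbein's branch passes to Kolbein's issue by representation.
The 1/6 is divided into 2 equal shares of 1/12 among Gudrun, Frida.
Gudrun is living and takes 1/12.
Frida is living and takes 1/12.
Trygve is living and takes 1/6.
Sindre predeceased; the 1/6 allotted to Sindre's branch passes to Sindre's issue by representation.
The 1/6 is divided into 3 equal shares of 1/18 among Jorunn, Ragna, Ylva.
Jorunn is living and takes 1/18.
Ragna is living and takes 1/18.
Ylva is living and takes 1/18.
Asgeir is living and takes 1/6.
Liv is living and takes 1/6.
Njord is living and takes 1/6.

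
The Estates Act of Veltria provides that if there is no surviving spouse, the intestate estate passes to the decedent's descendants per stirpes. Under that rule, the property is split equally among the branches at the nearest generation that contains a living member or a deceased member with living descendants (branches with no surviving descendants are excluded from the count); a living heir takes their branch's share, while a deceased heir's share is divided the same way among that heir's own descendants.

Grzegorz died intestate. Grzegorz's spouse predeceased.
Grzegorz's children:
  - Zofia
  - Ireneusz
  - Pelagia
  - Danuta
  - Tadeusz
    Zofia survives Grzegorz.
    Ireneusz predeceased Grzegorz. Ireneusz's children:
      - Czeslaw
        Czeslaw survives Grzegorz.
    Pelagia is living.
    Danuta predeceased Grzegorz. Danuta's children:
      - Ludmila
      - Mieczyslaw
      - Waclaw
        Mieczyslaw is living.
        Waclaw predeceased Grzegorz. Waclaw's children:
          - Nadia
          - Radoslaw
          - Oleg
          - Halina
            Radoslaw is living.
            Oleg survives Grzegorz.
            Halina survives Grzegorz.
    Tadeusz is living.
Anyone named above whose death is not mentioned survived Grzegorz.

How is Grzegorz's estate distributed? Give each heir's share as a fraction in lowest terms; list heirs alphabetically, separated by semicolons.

There is no surviving spouse, so the entire estate passes to Grzegorz's descendants per stirpes.
The estate is divided into 5 equal shares of 1/5 among Zofia, Ireneusz, Pelagia, Danuta, Tadeusz.
Zofia is living and takes 1/5.
Ireneusz predeceased; the 1/5 allotted to Ireneusz's branch passes to Ireneusz's issue by representation.
Czeslaw is the sole taker at this level and receives the full 1/5.
Pelagia is living and takes 1/5.
Danuta predeceased; the 1/5 allotted to Danuta's branch passes to Danuta's issue by representation.
The 1/5 is divided into 3 equal shares of 1/15 among Ludmila, Mieczyslaw, Waclaw.
Ludmila is living and takes 1/15.
Mieczyslaw is living and takes 1/15.
Waclaw predeceased; the 1/15 allotted to Waclaw's branch passes to Waclaw's issue by representation.
The 1/15 is divided into 4 equal shares of 1/60 among Nadia, Radoslaw, Oleg, Halina.
Nadia is living and takes 1/60.
Radoslaw is living and takes 1/60.
Oleg is living and takes 1/60.
Halina is living and takes 1/60.
Tadeusz is living and takes 1/5.

Czeslaw 1/5; Halina 1/60; Ludmila 1/15; Mieczyslaw 1/15; Nadia 1/60; Oleg 1/60; Pelagia 1/5; Radoslaw 1/60; Tadeusz 1/5; Zofia 1/5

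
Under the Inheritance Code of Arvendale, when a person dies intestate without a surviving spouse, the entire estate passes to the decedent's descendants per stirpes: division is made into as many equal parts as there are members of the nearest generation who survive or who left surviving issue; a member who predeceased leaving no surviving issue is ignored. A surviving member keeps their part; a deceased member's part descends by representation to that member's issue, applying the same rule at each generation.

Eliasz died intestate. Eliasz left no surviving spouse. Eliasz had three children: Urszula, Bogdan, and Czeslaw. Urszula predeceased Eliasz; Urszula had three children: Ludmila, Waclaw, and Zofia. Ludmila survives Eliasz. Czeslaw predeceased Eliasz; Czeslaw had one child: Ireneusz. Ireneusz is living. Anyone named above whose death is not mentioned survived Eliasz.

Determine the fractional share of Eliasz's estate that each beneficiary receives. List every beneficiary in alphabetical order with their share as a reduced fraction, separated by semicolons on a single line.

There is no surviving spouse, so the entire estate passes to Eliasz's descendants per stirpes.
The estate is divided into 3 equal shares of 1/3 among Urszula, Bogdan, Czeslaw.
Urszula predeceased; the 1/3 allotted to Urszula's branch passes to Urszula's issue by representation.
The 1/3 is divided into 3 equal shares of 1/9 among Ludmila, Waclaw, Zofia.
Ludmila is living and takes 1/9.
Waclaw is living and takes 1/9.
Zofia is living and takes 1/9.
Bogdan is living and takes 1/3.
Czeslaw predeceased; the 1/3 allotted to Czeslaw's branch passes to Czeslaw's issue by representation.
Ireneusz is the sole taker at this level and receives the full 1/3.

Bogdan 1/3; Ireneusz 1/3; Ludmila 1/9; Waclaw 1/9; Zofia 1/9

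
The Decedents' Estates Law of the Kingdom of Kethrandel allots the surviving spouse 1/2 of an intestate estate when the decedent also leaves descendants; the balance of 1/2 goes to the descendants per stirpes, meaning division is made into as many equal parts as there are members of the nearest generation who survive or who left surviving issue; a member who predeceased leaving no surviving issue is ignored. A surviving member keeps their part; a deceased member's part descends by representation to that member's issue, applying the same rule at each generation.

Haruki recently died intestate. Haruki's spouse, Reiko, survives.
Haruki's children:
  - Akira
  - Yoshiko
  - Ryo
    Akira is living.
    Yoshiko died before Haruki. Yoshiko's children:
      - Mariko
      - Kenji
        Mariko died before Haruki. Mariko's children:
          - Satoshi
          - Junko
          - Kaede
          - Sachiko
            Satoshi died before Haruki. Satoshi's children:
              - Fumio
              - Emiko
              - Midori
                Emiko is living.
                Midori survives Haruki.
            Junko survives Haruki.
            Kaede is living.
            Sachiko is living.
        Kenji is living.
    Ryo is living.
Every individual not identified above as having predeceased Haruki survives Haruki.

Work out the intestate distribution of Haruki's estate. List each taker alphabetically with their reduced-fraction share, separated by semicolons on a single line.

Reiko, as surviving spouse, takes 1/2.
The remaining 1/2 passes to Haruki's descendants per stirpes.
The 1/2 is divided into 3 equal shares of 1/6 among Akira, Yoshiko, Ryo.
Akira is living and takes 1/6.
Yoshiko predeceased; the 1/6 allotted to Yoshiko's branch passes to Yoshiko's issue by representation.
The 1/6 is divided into 2 equal shares of 1/12 among Mariko, Kenji.
Mariko predeceased; the 1/12 allotted to Mariko's branch passes to Mariko's issue by representation.
The 1/12 is divided into 4 equal shares of 1/48 among Satoshi, Junko, Kaede, Sachiko.
Satoshi predeceased; the 1/48 allotted to Satoshi's branch passes to Satoshi's issue by representation.
The 1/48 is divided into 3 equal shares of 1/144 among Fumio, Emiko, Midori.
Fumio is living and takes 1/144.
Emiko is living and takes 1/144.
Midori is living and takes 1/144.
Junko is living and takes 1/48.
Kaede is living and takes 1/48.
Sachiko is living and takes 1/48.
Kenji is living and takes 1/12.
Ryo is living and takes 1/6.

Akira 1/6; Emiko 1/144; Fumio 1/144; Junko 1/48; Kaede 1/48; Kenji 1/12; Midori 1/144; Reiko 1/2; Ryo 1/6; Sachiko 1/48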